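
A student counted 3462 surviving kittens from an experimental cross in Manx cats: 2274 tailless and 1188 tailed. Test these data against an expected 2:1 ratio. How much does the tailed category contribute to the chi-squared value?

1.002

Total ratio parts = 3. Expected numbers out of 3462:
  tailless: 3462 × 2/3 = 2308
  tailed: 3462 × 1/3 = 1154
Contribution of tailed: (1188 − 1154)² / 1154 = 1.0017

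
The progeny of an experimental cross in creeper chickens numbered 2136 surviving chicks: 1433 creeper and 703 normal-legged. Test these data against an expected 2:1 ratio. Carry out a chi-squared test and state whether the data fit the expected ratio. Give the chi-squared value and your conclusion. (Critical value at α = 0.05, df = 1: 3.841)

Total ratio parts = 3. Expected numbers out of 2136:
  creeper: 2136 × 2/3 = 1424
  normal-legged: 2136 × 1/3 = 712
χ² = Σ (O − E)² / E
  creeper: (1433 − 1424)² / 1424 = 0.0569
  normal-legged: (703 − 712)² / 712 = 0.1138
χ² = 0.0569 + 0.1138 = 0.1707 ≈ 0.171
Degrees of freedom = 2 − 1 = 1; critical value at α = 0.05 is 3.841.
Since 0.171 < 3.841, we fail to reject the null hypothesis — the data are consistent with the 2:1 ratio.

0.171; consistent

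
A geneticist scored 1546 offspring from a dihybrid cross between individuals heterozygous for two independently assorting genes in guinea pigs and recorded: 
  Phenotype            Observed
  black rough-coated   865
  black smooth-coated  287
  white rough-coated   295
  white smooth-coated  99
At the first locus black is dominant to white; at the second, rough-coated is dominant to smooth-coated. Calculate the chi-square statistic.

0.202

A dihybrid F₂ with independent assortment and complete dominance at both loci gives a 9:3:3:1 phenotypic ratio.
Expected counts for N = 1546 under a 9:3:3:1 ratio (total parts = 16):
  black rough-coated: 1546 × 9/16 = 869.625
  black smooth-coated: 1546 × 3/16 = 289.875
  white rough-coated: 1546 × 3/16 = 289.875
  white smooth-coated: 1546 × 1/16 = 96.625
χ² = Σ (O − E)² / E
  black rough-coated: (865 − 869.625)² / 869.625 = 0.0246
  black smooth-coated: (287 − 289.875)² / 289.875 = 0.0285
  white rough-coated: (295 − 289.875)² / 289.875 = 0.0906
  white smooth-coated: (99 − 96.625)² / 96.625 = 0.0584
χ² = 0.0246 + 0.0285 + 0.0906 + 0.0584 = 0.2021 ≈ 0.202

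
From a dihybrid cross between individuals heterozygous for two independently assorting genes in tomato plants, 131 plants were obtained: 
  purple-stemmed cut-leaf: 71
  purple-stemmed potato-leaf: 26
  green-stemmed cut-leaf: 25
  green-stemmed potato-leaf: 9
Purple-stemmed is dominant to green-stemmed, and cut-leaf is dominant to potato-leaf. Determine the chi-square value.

0.271

A dihybrid F₂ with independent assortment and complete dominance at both loci gives a 9:3:3:1 phenotypic ratio.
The 9:3:3:1 ratio has 16 parts, so with N = 131 the expected counts are:
  purple-stemmed cut-leaf: 131 × 9/16 = 73.6875
  purple-stemmed potato-leaf: 131 × 3/16 = 24.5625
  green-stemmed cut-leaf: 131 × 3/16 = 24.5625
  green-stemmed potato-leaf: 131 × 1/16 = 8.1875
χ² = Σ (O − E)² / E
  purple-stemmed cut-leaf: (71 − 73.6875)² / 73.6875 = 0.0980
  purple-stemmed potato-leaf: (26 − 24.5625)² / 24.5625 = 0.0841
  green-stemmed cut-leaf: (25 − 24.5625)² / 24.5625 = 0.0078
  green-stemmed potato-leaf: (9 − 8.1875)² / 8.1875 = 0.0806
χ² = 0.0980 + 0.0841 + 0.0078 + 0.0806 = 0.2705 ≈ 0.271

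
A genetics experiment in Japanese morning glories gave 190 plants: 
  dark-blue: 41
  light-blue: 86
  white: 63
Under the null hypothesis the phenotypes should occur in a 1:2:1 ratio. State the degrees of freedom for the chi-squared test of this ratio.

A goodness-of-fit test with 3 phenotype classes has df = 3 − 1 = 2.

2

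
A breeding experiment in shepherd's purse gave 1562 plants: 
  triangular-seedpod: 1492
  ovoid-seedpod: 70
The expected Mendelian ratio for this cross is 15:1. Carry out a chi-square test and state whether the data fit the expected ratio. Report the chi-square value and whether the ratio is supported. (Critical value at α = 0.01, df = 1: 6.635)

Expected counts for N = 1562 under a 15:1 ratio (total parts = 16):
  triangular-seedpod: 1562 × 15/16 = 1464.375
  ovoid-seedpod: 1562 × 1/16 = 97.625
χ² = Σ (O − E)² / E
  triangular-seedpod: (1492 − 1464.375)² / 1464.375 = 0.5211
  ovoid-seedpod: (70 − 97.625)² / 97.625 = 7.8171
χ² = 0.5211 + 7.8171 = 8.3382 ≈ 8.338
Degrees of freedom = 2 − 1 = 1; critical value at α = 0.01 is 6.635.
Since 8.338 > 6.635, we reject the null hypothesis — the data do not fit the 15:1 ratio.

8.338; not consistent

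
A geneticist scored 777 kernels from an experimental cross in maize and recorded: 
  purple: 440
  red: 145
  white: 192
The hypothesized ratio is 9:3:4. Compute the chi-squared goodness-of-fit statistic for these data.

0.049

Total ratio parts = 16. Expected numbers out of 777:
  purple: 777 × 9/16 = 437.0625
  red: 777 × 3/16 = 145.6875
  white: 777 × 4/16 = 194.25
χ² = Σ (O − E)² / E
  purple: (440 − 437.0625)² / 437.0625 = 0.0197
  red: (145 − 145.6875)² / 145.6875 = 0.0032
  white: (192 − 194.25)² / 194.25 = 0.0261
χ² = 0.0197 + 0.0032 + 0.0261 = 0.049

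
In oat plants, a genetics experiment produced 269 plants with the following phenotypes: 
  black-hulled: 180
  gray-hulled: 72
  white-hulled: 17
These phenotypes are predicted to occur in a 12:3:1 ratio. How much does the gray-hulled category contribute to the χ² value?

9.218

Expected counts for N = 269 under a 12:3:1 ratio (total parts = 16):
  black-hulled: 269 × 12/16 = 201.75
  gray-hulled: 269 × 3/16 = 50.4375
  white-hulled: 269 × 1/16 = 16.8125
Contribution of gray-hulled: (72 − 50.4375)² / 50.4375 = 9.2182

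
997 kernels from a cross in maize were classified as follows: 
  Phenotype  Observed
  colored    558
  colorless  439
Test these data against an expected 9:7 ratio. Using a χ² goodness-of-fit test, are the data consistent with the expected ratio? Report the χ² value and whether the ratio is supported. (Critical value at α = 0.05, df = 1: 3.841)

Under the 9:7 hypothesis (Σ ratio = 16, N = 997):
  colored: 997 × 9/16 = 560.8125
  colorless: 997 × 7/16 = 436.1875
χ² = Σ (O − E)² / E
  colored: (558 − 560.8125)² / 560.8125 = 0.0141
  colorless: (439 − 436.1875)² / 436.1875 = 0.0181
χ² = 0.0141 + 0.0181 = 0.0322 ≈ 0.032
Degrees of freedom = 2 − 1 = 1; critical value at α = 0.05 is 3.841.
Since 0.032 < 3.841, we fail to reject the null hypothesis — the data are consistent with the 9:7 ratio.

0.032; consistent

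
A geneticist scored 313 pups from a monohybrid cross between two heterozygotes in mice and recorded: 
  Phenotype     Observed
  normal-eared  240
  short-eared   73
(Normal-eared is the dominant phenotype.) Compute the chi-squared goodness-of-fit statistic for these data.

0.470

For a monohybrid cross between heterozygotes with complete dominance, the expected phenotypic ratio is 3:1.
Total ratio parts = 4. Expected numbers out of 313:
  normal-eared: 313 × 3/4 = 234.75
  short-eared: 313 × 1/4 = 78.25
χ² = Σ (O − E)² / E
  normal-eared: (240 − 234.75)² / 234.75 = 0.1174
  short-eared: (73 − 78.25)² / 78.25 = 0.3522
χ² = 0.1174 + 0.3522 = 0.4696 ≈ 0.470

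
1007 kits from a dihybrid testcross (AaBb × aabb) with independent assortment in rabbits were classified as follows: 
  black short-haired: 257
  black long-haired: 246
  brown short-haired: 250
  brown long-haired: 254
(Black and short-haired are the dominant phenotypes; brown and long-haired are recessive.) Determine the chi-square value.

A dihybrid testcross with independent assortment gives a 1:1:1:1 ratio.
Expected counts for N = 1007 under a 1:1:1:1 ratio (total parts = 4):
  black short-haired: 1007 × 1/4 = 251.75
  black long-haired: 1007 × 1/4 = 251.75
  brown short-haired: 1007 × 1/4 = 251.75
  brown long-haired: 1007 × 1/4 = 251.75
χ² = Σ (O − E)² / E
  black short-haired: (257 − 251.75)² / 251.75 = 0.1095
  black long-haired: (246 − 251.75)² / 251.75 = 0.1313
  brown short-haired: (250 − 251.75)² / 251.75 = 0.0122
  brown long-haired: (254 − 251.75)² / 251.75 = 0.0201
χ² = 0.1095 + 0.1313 + 0.0122 + 0.0201 = 0.2731 ≈ 0.273

0.273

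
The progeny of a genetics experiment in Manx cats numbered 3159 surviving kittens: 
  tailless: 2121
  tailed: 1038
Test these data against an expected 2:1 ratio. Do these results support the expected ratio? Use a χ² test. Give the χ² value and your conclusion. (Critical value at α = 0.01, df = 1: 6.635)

Under the 2:1 hypothesis (Σ ratio = 3, N = 3159):
  tailless: 3159 × 2/3 = 2106
  tailed: 3159 × 1/3 = 1053
χ² = Σ (O − E)² / E
  tailless: (2121 − 2106)² / 2106 = 0.1068
  tailed: (1038 − 1053)² / 1053 = 0.2137
χ² = 0.1068 + 0.2137 = 0.3205 ≈ 0.321
Degrees of freedom = 2 − 1 = 1; critical value at α = 0.01 is 6.635.
Since 0.321 < 6.635, we fail to reject the null hypothesis — the data are consistent with the 2:1 ratio.

0.321; consistent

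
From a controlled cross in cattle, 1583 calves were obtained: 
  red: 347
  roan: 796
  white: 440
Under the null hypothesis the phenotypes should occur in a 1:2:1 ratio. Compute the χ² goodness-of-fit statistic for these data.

10.979

The 1:2:1 ratio has 4 parts, so with N = 1583 the expected counts are:
  red: 1583 × 1/4 = 395.75
  roan: 1583 × 2/4 = 791.5
  white: 1583 × 1/4 = 395.75
χ² = Σ (O − E)² / E
  red: (347 − 395.75)² / 395.75 = 6.0052
  roan: (796 − 791.5)² / 791.5 = 0.0256
  white: (440 − 395.75)² / 395.75 = 4.9477
χ² = 6.0052 + 0.0256 + 4.9477 = 10.9785 ≈ 10.979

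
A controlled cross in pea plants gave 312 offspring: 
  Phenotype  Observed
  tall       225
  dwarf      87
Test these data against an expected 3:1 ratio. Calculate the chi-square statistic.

Expected counts for N = 312 under a 3:1 ratio (total parts = 4):
  tall: 312 × 3/4 = 234
  dwarf: 312 × 1/4 = 78
χ² = Σ (O − E)² / E
  tall: (225 − 234)² / 234 = 0.3462
  dwarf: (87 − 78)² / 78 = 1.0385
χ² = 0.3462 + 1.0385 = 1.3847 ≈ 1.385

1.385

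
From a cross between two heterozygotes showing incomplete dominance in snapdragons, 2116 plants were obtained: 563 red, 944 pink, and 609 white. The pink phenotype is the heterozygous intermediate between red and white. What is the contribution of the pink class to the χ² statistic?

12.284

With incomplete dominance, a heterozygote × heterozygote cross gives a 1:2:1 phenotypic ratio.
Expected counts for N = 2116 under a 1:2:1 ratio (total parts = 4):
  red: 2116 × 1/4 = 529
  pink: 2116 × 2/4 = 1058
  white: 2116 × 1/4 = 529
Contribution of pink: (944 − 1058)² / 1058 = 12.2836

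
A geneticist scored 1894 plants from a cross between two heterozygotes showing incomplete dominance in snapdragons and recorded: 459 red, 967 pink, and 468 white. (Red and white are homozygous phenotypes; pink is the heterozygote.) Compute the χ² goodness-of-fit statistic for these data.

0.930

With incomplete dominance, a heterozygote × heterozygote cross gives a 1:2:1 phenotypic ratio.
The 1:2:1 ratio has 4 parts, so with N = 1894 the expected counts are:
  red: 1894 × 1/4 = 473.5
  pink: 1894 × 2/4 = 947
  white: 1894 × 1/4 = 473.5
χ² = Σ (O − E)² / E
  red: (459 − 473.5)² / 473.5 = 0.4440
  pink: (967 − 947)² / 947 = 0.4224
  white: (468 − 473.5)² / 473.5 = 0.0639
χ² = 0.4440 + 0.4224 + 0.0639 = 0.9303 ≈ 0.930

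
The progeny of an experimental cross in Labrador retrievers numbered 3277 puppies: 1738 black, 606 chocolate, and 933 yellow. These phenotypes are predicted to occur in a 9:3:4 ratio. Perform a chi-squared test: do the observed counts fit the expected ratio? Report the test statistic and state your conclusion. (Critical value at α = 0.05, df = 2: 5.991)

21.926; not consistent

Expected counts for N = 3277 under a 9:3:4 ratio (total parts = 16):
  black: 3277 × 9/16 = 1843.3125
  chocolate: 3277 × 3/16 = 614.4375
  yellow: 3277 × 4/16 = 819.25
χ² = Σ (O − E)² / E
  black: (1738 − 1843.3125)² / 1843.3125 = 6.0167
  chocolate: (606 − 614.4375)² / 614.4375 = 0.1159
  yellow: (933 − 819.25)² / 819.25 = 15.7938
χ² = 6.0167 + 0.1159 + 15.7938 = 21.9264 ≈ 21.926
Degrees of freedom = 3 − 1 = 2; critical value at α = 0.05 is 5.991.
Since 21.926 > 5.991, we reject the null hypothesis — the data do not fit the 9:3:4 ratio.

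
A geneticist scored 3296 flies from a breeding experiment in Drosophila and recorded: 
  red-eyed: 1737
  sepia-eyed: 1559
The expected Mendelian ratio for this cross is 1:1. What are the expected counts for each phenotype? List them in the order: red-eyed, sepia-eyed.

The 1:1 ratio has 2 parts, so with N = 3296 the expected counts are:
  red-eyed: 3296 × 1/2 = 1648
  sepia-eyed: 3296 × 1/2 = 1648

1648, 1648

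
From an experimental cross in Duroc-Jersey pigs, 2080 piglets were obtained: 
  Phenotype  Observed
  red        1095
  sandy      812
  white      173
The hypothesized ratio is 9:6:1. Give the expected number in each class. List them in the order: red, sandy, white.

1170, 780, 130

The 9:6:1 ratio has 16 parts, so with N = 2080 the expected counts are:
  red: 2080 × 9/16 = 1170
  sandy: 2080 × 6/16 = 780
  white: 2080 × 1/16 = 130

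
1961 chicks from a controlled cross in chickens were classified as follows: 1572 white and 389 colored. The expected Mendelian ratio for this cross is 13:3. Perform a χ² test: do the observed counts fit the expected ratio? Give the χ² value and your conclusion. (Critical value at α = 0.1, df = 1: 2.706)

The 13:3 ratio has 16 parts, so with N = 1961 the expected counts are:
  white: 1961 × 13/16 = 1593.3125
  colored: 1961 × 3/16 = 367.6875
χ² = Σ (O − E)² / E
  white: (1572 − 1593.3125)² / 1593.3125 = 0.2851
  colored: (389 − 367.6875)² / 367.6875 = 1.2353
χ² = 0.2851 + 1.2353 = 1.5204 ≈ 1.520
Degrees of freedom = 2 − 1 = 1; critical value at α = 0.1 is 2.706.
Since 1.520 < 2.706, we fail to reject the null hypothesis — the data are consistent with the 13:3 ratio.

1.520; consistent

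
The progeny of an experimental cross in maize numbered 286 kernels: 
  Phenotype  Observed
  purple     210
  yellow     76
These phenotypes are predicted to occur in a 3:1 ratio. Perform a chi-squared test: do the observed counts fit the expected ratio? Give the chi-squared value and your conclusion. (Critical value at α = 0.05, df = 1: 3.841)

0.378; consistent

Expected counts for N = 286 under a 3:1 ratio (total parts = 4):
  purple: 286 × 3/4 = 214.5
  yellow: 286 × 1/4 = 71.5
χ² = Σ (O − E)² / E
  purple: (210 − 214.5)² / 214.5 = 0.0944
  yellow: (76 − 71.5)² / 71.5 = 0.2832
χ² = 0.0944 + 0.2832 = 0.3776 ≈ 0.378
Degrees of freedom = 2 − 1 = 1; critical value at α = 0.05 is 3.841.
Since 0.378 < 3.841, we fail to reject the null hypothesis — the data are consistent with the 3:1 ratio.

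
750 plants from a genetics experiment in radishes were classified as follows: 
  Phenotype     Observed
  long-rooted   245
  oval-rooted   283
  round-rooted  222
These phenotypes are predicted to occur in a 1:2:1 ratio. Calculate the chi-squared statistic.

46.552

Under the 1:2:1 hypothesis (Σ ratio = 4, N = 750):
  long-rooted: 750 × 1/4 = 187.5
  oval-rooted: 750 × 2/4 = 375
  round-rooted: 750 × 1/4 = 187.5
χ² = Σ (O − E)² / E
  long-rooted: (245 − 187.5)² / 187.5 = 17.6333
  oval-rooted: (283 − 375)² / 375 = 22.5707
  round-rooted: (222 − 187.5)² / 187.5 = 6.3480
χ² = 17.6333 + 22.5707 + 6.3480 = 46.552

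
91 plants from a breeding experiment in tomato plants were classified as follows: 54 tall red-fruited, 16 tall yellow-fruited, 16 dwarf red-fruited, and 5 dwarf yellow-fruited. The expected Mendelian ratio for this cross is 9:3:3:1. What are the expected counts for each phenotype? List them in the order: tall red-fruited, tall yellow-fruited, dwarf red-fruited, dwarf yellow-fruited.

Expected counts for N = 91 under a 9:3:3:1 ratio (total parts = 16):
  tall red-fruited: 91 × 9/16 = 51.1875
  tall yellow-fruited: 91 × 3/16 = 17.0625
  dwarf red-fruited: 91 × 3/16 = 17.0625
  dwarf yellow-fruited: 91 × 1/16 = 5.6875

51.1875, 17.0625, 17.0625, 5.6875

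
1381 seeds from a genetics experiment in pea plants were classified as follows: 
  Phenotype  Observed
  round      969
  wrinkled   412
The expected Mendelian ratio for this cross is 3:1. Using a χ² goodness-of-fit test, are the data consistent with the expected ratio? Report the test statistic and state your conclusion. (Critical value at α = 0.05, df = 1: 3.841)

Under the 3:1 hypothesis (Σ ratio = 4, N = 1381):
  round: 1381 × 3/4 = 1035.75
  wrinkled: 1381 × 1/4 = 345.25
χ² = Σ (O − E)² / E
  round: (969 − 1035.75)² / 1035.75 = 4.3018
  wrinkled: (412 − 345.25)² / 345.25 = 12.9053
χ² = 4.3018 + 12.9053 = 17.2071 ≈ 17.207
Degrees of freedom = 2 − 1 = 1; critical value at α = 0.05 is 3.841.
Since 17.207 > 3.841, we reject the null hypothesis — the data do not fit the 3:1 ratio.

17.207; not consistent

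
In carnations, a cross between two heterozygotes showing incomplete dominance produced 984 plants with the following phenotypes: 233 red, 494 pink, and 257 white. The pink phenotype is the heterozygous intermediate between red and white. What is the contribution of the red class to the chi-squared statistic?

With incomplete dominance, a heterozygote × heterozygote cross gives a 1:2:1 phenotypic ratio.
Expected counts for N = 984 under a 1:2:1 ratio (total parts = 4):
  red: 984 × 1/4 = 246
  pink: 984 × 2/4 = 492
  white: 984 × 1/4 = 246
Contribution of red: (233 − 246)² / 246 = 0.6870

0.687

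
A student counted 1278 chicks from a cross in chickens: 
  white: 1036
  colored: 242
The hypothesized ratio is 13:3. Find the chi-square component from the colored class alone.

0.024

Total ratio parts = 16. Expected numbers out of 1278:
  white: 1278 × 13/16 = 1038.375
  colored: 1278 × 3/16 = 239.625
Contribution of colored: (242 − 239.625)² / 239.625 = 0.0235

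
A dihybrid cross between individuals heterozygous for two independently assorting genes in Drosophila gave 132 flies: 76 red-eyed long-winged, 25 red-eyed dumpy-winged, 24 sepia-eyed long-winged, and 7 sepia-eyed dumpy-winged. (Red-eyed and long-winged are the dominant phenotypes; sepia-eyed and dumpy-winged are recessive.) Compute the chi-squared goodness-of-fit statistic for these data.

A dihybrid F₂ with independent assortment and complete dominance at both loci gives a 9:3:3:1 phenotypic ratio.
Expected counts for N = 132 under a 9:3:3:1 ratio (total parts = 16):
  red-eyed long-winged: 132 × 9/16 = 74.25
  red-eyed dumpy-winged: 132 × 3/16 = 24.75
  sepia-eyed long-winged: 132 × 3/16 = 24.75
  sepia-eyed dumpy-winged: 132 × 1/16 = 8.25
χ² = Σ (O − E)² / E
  red-eyed long-winged: (76 − 74.25)² / 74.25 = 0.0412
  red-eyed dumpy-winged: (25 − 24.75)² / 24.75 = 0.0025
  sepia-eyed long-winged: (24 − 24.75)² / 24.75 = 0.0227
  sepia-eyed dumpy-winged: (7 − 8.25)² / 8.25 = 0.1894
χ² = 0.0412 + 0.0025 + 0.0227 + 0.1894 = 0.2558 ≈ 0.256

0.256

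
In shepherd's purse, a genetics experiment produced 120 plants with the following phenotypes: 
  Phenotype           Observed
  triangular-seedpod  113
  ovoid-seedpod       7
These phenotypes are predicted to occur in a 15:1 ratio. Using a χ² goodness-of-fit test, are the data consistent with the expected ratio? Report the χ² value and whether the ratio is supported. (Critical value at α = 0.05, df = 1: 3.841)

The 15:1 ratio has 16 parts, so with N = 120 the expected counts are:
  triangular-seedpod: 120 × 15/16 = 112.5
  ovoid-seedpod: 120 × 1/16 = 7.5
χ² = Σ (O − E)² / E
  triangular-seedpod: (113 − 112.5)² / 112.5 = 0.0022
  ovoid-seedpod: (7 − 7.5)² / 7.5 = 0.0333
χ² = 0.0022 + 0.0333 = 0.0355 ≈ 0.036
Degrees of freedom = 2 − 1 = 1; critical value at α = 0.05 is 3.841.
Since 0.036 < 3.841, we fail to reject the null hypothesis — the data are consistent with the 15:1 ratio.

0.036; consistent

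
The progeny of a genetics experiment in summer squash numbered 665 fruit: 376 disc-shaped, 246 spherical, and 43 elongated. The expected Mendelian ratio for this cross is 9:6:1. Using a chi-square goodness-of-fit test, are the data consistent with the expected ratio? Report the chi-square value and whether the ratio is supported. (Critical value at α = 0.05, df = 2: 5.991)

0.105; consistent

Under the 9:6:1 hypothesis (Σ ratio = 16, N = 665):
  disc-shaped: 665 × 9/16 = 374.0625
  spherical: 665 × 6/16 = 249.375
  elongated: 665 × 1/16 = 41.5625
χ² = Σ (O − E)² / E
  disc-shaped: (376 − 374.0625)² / 374.0625 = 0.0100
  spherical: (246 − 249.375)² / 249.375 = 0.0457
  elongated: (43 − 41.5625)² / 41.5625 = 0.0497
χ² = 0.0100 + 0.0457 + 0.0497 = 0.1054 ≈ 0.105
Degrees of freedom = 3 − 1 = 2; critical value at α = 0.05 is 5.991.
Since 0.105 < 5.991, we fail to reject the null hypothesis — the data are consistent with the 9:6:1 ratio.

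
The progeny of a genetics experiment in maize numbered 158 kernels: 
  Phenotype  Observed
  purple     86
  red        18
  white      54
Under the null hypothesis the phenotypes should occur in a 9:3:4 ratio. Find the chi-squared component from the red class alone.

Total ratio parts = 16. Expected numbers out of 158:
  purple: 158 × 9/16 = 88.875
  red: 158 × 3/16 = 29.625
  white: 158 × 4/16 = 39.5
Contribution of red: (18 − 29.625)² / 29.625 = 4.5617

4.562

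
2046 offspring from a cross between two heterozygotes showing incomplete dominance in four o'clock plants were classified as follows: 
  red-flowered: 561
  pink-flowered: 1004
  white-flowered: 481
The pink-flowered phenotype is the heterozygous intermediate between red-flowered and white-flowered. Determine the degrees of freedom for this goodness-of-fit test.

2

With incomplete dominance, a heterozygote × heterozygote cross gives a 1:2:1 phenotypic ratio.
A goodness-of-fit test with 3 phenotype classes has df = 3 − 1 = 2.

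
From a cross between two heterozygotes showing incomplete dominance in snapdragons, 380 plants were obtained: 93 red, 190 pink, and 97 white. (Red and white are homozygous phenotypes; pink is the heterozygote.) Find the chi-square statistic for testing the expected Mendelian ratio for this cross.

With incomplete dominance, a heterozygote × heterozygote cross gives a 1:2:1 phenotypic ratio.
Under the 1:2:1 hypothesis (Σ ratio = 4, N = 380):
  red: 380 × 1/4 = 95
  pink: 380 × 2/4 = 190
  white: 380 × 1/4 = 95
χ² = Σ (O − E)² / E
  red: (93 − 95)² / 95 = 0.0421
  pink: (190 − 190)² / 190 = 0.0000
  white: (97 − 95)² / 95 = 0.0421
χ² = 0.0421 + 0.0000 + 0.0421 = 0.0842 ≈ 0.084

0.084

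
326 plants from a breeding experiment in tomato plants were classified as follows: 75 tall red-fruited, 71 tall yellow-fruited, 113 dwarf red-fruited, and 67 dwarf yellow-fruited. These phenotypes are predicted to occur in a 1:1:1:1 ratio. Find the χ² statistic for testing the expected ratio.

16.626

Under the 1:1:1:1 hypothesis (Σ ratio = 4, N = 326):
  tall red-fruited: 326 × 1/4 = 81.5
  tall yellow-fruited: 326 × 1/4 = 81.5
  dwarf red-fruited: 326 × 1/4 = 81.5
  dwarf yellow-fruited: 326 × 1/4 = 81.5
χ² = Σ (O − E)² / E
  tall red-fruited: (75 − 81.5)² / 81.5 = 0.5184
  tall yellow-fruited: (71 − 81.5)² / 81.5 = 1.3528
  dwarf red-fruited: (113 − 81.5)² / 81.5 = 12.1748
  dwarf yellow-fruited: (67 − 81.5)² / 81.5 = 2.5798
χ² = 0.5184 + 1.3528 + 12.1748 + 2.5798 = 16.6258 ≈ 16.626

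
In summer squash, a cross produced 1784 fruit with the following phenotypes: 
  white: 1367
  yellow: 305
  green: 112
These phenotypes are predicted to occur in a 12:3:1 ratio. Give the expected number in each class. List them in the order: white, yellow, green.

Expected counts for N = 1784 under a 12:3:1 ratio (total parts = 16):
  white: 1784 × 12/16 = 1338
  yellow: 1784 × 3/16 = 334.5
  green: 1784 × 1/16 = 111.5

1338, 334.5, 111.5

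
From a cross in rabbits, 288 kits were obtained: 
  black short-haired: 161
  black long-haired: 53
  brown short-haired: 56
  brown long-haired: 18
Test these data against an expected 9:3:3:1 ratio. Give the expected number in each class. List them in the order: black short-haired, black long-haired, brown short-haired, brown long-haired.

The 9:3:3:1 ratio has 16 parts, so with N = 288 the expected counts are:
  black short-haired: 288 × 9/16 = 162
  black long-haired: 288 × 3/16 = 54
  brown short-haired: 288 × 3/16 = 54
  brown long-haired: 288 × 1/16 = 18

162, 54, 54, 18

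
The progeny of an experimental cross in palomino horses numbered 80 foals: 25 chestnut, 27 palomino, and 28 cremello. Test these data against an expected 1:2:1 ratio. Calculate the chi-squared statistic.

8.675

Under the 1:2:1 hypothesis (Σ ratio = 4, N = 80):
  chestnut: 80 × 1/4 = 20
  palomino: 80 × 2/4 = 40
  cremello: 80 × 1/4 = 20
χ² = Σ (O − E)² / E
  chestnut: (25 − 20)² / 20 = 1.2500
  palomino: (27 − 40)² / 40 = 4.2250
  cremello: (28 − 20)² / 20 = 3.2000
χ² = 1.2500 + 4.2250 + 3.2000 = 8.675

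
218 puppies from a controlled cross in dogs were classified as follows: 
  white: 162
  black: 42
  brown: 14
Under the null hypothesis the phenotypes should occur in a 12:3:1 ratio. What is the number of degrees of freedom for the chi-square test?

2

A goodness-of-fit test with 3 phenotype classes has df = 3 − 1 = 2.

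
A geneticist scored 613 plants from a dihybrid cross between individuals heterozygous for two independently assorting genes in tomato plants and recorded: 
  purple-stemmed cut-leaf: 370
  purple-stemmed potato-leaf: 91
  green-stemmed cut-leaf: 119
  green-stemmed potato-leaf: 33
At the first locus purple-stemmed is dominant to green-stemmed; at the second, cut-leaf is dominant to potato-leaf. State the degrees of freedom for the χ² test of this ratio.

3

A dihybrid F₂ with independent assortment and complete dominance at both loci gives a 9:3:3:1 phenotypic ratio.
A goodness-of-fit test with 4 phenotype classes has df = 4 − 1 = 3.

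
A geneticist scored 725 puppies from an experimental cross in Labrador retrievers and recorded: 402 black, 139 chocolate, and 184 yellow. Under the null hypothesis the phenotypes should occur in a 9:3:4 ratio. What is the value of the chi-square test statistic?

0.194

Expected counts for N = 725 under a 9:3:4 ratio (total parts = 16):
  black: 725 × 9/16 = 407.8125
  chocolate: 725 × 3/16 = 135.9375
  yellow: 725 × 4/16 = 181.25
χ² = Σ (O − E)² / E
  black: (402 − 407.8125)² / 407.8125 = 0.0828
  chocolate: (139 − 135.9375)² / 135.9375 = 0.0690
  yellow: (184 − 181.25)² / 181.25 = 0.0417
χ² = 0.0828 + 0.0690 + 0.0417 = 0.1935 ≈ 0.194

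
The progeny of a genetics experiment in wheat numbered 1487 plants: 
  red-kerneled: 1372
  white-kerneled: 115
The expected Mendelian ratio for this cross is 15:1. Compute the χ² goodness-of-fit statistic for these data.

5.587

The 15:1 ratio has 16 parts, so with N = 1487 the expected counts are:
  red-kerneled: 1487 × 15/16 = 1394.0625
  white-kerneled: 1487 × 1/16 = 92.9375
χ² = Σ (O − E)² / E
  red-kerneled: (1372 − 1394.0625)² / 1394.0625 = 0.3492
  white-kerneled: (115 − 92.9375)² / 92.9375 = 5.2374
χ² = 0.3492 + 5.2374 = 5.5866 ≈ 5.587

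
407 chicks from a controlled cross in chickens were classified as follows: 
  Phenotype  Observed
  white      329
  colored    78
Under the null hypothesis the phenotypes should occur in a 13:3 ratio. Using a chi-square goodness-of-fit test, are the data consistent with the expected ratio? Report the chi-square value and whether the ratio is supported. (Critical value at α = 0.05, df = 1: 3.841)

Total ratio parts = 16. Expected numbers out of 407:
  white: 407 × 13/16 = 330.6875
  colored: 407 × 3/16 = 76.3125
χ² = Σ (O − E)² / E
  white: (329 − 330.6875)² / 330.6875 = 0.0086
  colored: (78 − 76.3125)² / 76.3125 = 0.0373
χ² = 0.0086 + 0.0373 = 0.0459 ≈ 0.046
Degrees of freedom = 2 − 1 = 1; critical value at α = 0.05 is 3.841.
Since 0.046 < 3.841, we fail to reject the null hypothesis — the data are consistent with the 13:3 ratio.

0.046; consistent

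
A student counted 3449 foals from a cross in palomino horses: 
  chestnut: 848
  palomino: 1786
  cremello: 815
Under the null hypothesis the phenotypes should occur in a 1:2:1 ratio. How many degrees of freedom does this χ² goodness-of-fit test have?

A goodness-of-fit test with 3 phenotype classes has df = 3 − 1 = 2.

2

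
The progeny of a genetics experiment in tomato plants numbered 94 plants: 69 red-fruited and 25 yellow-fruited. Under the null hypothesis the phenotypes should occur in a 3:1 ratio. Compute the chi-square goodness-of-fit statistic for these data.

The 3:1 ratio has 4 parts, so with N = 94 the expected counts are:
  red-fruited: 94 × 3/4 = 70.5
  yellow-fruited: 94 × 1/4 = 23.5
χ² = Σ (O − E)² / E
  red-fruited: (69 − 70.5)² / 70.5 = 0.0319
  yellow-fruited: (25 − 23.5)² / 23.5 = 0.0957
χ² = 0.0319 + 0.0957 = 0.1276 ≈ 0.128

0.128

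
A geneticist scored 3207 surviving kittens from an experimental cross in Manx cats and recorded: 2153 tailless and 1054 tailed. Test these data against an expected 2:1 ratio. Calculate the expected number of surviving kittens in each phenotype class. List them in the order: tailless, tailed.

2138, 1069

Expected counts for N = 3207 under a 2:1 ratio (total parts = 3):
  tailless: 3207 × 2/3 = 2138
  tailed: 3207 × 1/3 = 1069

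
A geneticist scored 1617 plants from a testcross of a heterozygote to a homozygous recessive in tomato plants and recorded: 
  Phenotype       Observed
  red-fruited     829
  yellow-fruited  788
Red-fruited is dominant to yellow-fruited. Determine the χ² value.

1.040

A testcross of a heterozygote (Aa × aa) gives a 1:1 phenotypic ratio.
Under the 1:1 hypothesis (Σ ratio = 2, N = 1617):
  red-fruited: 1617 × 1/2 = 808.5
  yellow-fruited: 1617 × 1/2 = 808.5
χ² = Σ (O − E)² / E
  red-fruited: (829 − 808.5)² / 808.5 = 0.5198
  yellow-fruited: (788 − 808.5)² / 808.5 = 0.5198
χ² = 0.5198 + 0.5198 = 1.0396 ≈ 1.040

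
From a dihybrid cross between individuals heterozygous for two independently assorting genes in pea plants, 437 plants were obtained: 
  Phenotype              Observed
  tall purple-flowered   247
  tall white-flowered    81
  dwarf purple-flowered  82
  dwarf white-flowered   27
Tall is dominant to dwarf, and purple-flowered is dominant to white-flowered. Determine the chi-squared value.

A dihybrid F₂ with independent assortment and complete dominance at both loci gives a 9:3:3:1 phenotypic ratio.
Expected counts for N = 437 under a 9:3:3:1 ratio (total parts = 16):
  tall purple-flowered: 437 × 9/16 = 245.8125
  tall white-flowered: 437 × 3/16 = 81.9375
  dwarf purple-flowered: 437 × 3/16 = 81.9375
  dwarf white-flowered: 437 × 1/16 = 27.3125
χ² = Σ (O − E)² / E
  tall purple-flowered: (247 − 245.8125)² / 245.8125 = 0.0057
  tall white-flowered: (81 − 81.9375)² / 81.9375 = 0.0107
  dwarf purple-flowered: (82 − 81.9375)² / 81.9375 = 0.0000
  dwarf white-flowered: (27 − 27.3125)² / 27.3125 = 0.0036
χ² = 0.0057 + 0.0107 + 0.0000 + 0.0036 = 0.020

0.020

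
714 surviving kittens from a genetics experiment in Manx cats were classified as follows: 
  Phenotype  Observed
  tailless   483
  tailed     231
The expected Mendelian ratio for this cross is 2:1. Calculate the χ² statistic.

0.309

Under the 2:1 hypothesis (Σ ratio = 3, N = 714):
  tailless: 714 × 2/3 = 476
  tailed: 714 × 1/3 = 238
χ² = Σ (O − E)² / E
  tailless: (483 − 476)² / 476 = 0.1029
  tailed: (231 − 238)² / 238 = 0.2059
χ² = 0.1029 + 0.2059 = 0.3088 ≈ 0.309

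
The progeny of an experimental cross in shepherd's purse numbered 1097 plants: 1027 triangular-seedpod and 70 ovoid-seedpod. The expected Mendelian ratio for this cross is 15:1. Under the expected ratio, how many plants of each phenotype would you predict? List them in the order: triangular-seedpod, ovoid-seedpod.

1028.4375, 68.5625

The 15:1 ratio has 16 parts, so with N = 1097 the expected counts are:
  triangular-seedpod: 1097 × 15/16 = 1028.4375
  ovoid-seedpod: 1097 × 1/16 = 68.5625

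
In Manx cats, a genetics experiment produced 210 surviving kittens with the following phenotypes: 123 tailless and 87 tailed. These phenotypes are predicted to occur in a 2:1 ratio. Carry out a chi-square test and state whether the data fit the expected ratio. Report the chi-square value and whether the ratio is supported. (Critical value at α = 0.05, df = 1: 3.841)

6.193; not consistent

Total ratio parts = 3. Expected numbers out of 210:
  tailless: 210 × 2/3 = 140
  tailed: 210 × 1/3 = 70
χ² = Σ (O − E)² / E
  tailless: (123 − 140)² / 140 = 2.0643
  tailed: (87 − 70)² / 70 = 4.1286
χ² = 2.0643 + 4.1286 = 6.1929 ≈ 6.193
Degrees of freedom = 2 − 1 = 1; critical value at α = 0.05 is 3.841.
Since 6.193 > 3.841, we reject the null hypothesis — the data do not fit the 2:1 ratio.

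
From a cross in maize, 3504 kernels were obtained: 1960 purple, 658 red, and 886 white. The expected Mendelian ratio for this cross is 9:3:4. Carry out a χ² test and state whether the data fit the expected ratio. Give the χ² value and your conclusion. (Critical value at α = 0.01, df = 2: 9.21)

0.177; consistent

Expected counts for N = 3504 under a 9:3:4 ratio (total parts = 16):
  purple: 3504 × 9/16 = 1971
  red: 3504 × 3/16 = 657
  white: 3504 × 4/16 = 876
χ² = Σ (O − E)² / E
  purple: (1960 − 1971)² / 1971 = 0.0614
  red: (658 − 657)² / 657 = 0.0015
  white: (886 − 876)² / 876 = 0.1142
χ² = 0.0614 + 0.0015 + 0.1142 = 0.1771 ≈ 0.177
Degrees of freedom = 3 − 1 = 2; critical value at α = 0.01 is 9.21.
Since 0.177 < 9.21, we fail to reject the null hypothesis — the data are consistent with the 9:3:4 ratio.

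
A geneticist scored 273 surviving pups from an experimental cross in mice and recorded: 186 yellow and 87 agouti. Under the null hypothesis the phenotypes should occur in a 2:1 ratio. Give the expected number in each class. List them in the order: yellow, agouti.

Total ratio parts = 3. Expected numbers out of 273:
  yellow: 273 × 2/3 = 182
  agouti: 273 × 1/3 = 91

182, 91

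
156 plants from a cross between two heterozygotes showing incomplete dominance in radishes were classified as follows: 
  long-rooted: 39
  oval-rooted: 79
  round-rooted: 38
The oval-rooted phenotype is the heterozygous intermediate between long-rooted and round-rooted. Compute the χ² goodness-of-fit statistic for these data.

0.038

With incomplete dominance, a heterozygote × heterozygote cross gives a 1:2:1 phenotypic ratio.
The 1:2:1 ratio has 4 parts, so with N = 156 the expected counts are:
  long-rooted: 156 × 1/4 = 39
  oval-rooted: 156 × 2/4 = 78
  round-rooted: 156 × 1/4 = 39
χ² = Σ (O − E)² / E
  long-rooted: (39 − 39)² / 39 = 0.0000
  oval-rooted: (79 − 78)² / 78 = 0.0128
  round-rooted: (38 − 39)² / 39 = 0.0256
χ² = 0.0000 + 0.0128 + 0.0256 = 0.0384 ≈ 0.038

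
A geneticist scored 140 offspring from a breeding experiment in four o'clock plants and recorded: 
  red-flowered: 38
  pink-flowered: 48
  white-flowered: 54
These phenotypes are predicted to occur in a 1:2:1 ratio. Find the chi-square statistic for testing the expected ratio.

17.486

The 1:2:1 ratio has 4 parts, so with N = 140 the expected counts are:
  red-flowered: 140 × 1/4 = 35
  pink-flowered: 140 × 2/4 = 70
  white-flowered: 140 × 1/4 = 35
χ² = Σ (O − E)² / E
  red-flowered: (38 − 35)² / 35 = 0.2571
  pink-flowered: (48 − 70)² / 70 = 6.9143
  white-flowered: (54 − 35)² / 35 = 10.3143
χ² = 0.2571 + 6.9143 + 10.3143 = 17.4857 ≈ 17.486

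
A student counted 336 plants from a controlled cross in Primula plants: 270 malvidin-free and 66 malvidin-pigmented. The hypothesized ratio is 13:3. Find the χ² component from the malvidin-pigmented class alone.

Under the 13:3 hypothesis (Σ ratio = 16, N = 336):
  malvidin-free: 336 × 13/16 = 273
  malvidin-pigmented: 336 × 3/16 = 63
Contribution of malvidin-pigmented: (66 − 63)² / 63 = 0.1429

0.143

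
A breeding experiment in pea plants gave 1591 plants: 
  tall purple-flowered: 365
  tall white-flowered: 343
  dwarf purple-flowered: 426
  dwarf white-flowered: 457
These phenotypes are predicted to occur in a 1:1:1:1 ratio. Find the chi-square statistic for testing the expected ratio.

Total ratio parts = 4. Expected numbers out of 1591:
  tall purple-flowered: 1591 × 1/4 = 397.75
  tall white-flowered: 1591 × 1/4 = 397.75
  dwarf purple-flowered: 1591 × 1/4 = 397.75
  dwarf white-flowered: 1591 × 1/4 = 397.75
χ² = Σ (O − E)² / E
  tall purple-flowered: (365 − 397.75)² / 397.75 = 2.6966
  tall white-flowered: (343 − 397.75)² / 397.75 = 7.5363
  dwarf purple-flowered: (426 − 397.75)² / 397.75 = 2.0064
  dwarf white-flowered: (457 − 397.75)² / 397.75 = 8.8261
χ² = 2.6966 + 7.5363 + 2.0064 + 8.8261 = 21.0654 ≈ 21.065

21.065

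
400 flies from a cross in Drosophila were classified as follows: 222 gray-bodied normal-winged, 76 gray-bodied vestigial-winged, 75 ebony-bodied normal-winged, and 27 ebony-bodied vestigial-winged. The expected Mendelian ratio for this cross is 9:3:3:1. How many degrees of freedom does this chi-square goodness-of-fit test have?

3

A goodness-of-fit test with 4 phenotype classes has df = 4 − 1 = 3.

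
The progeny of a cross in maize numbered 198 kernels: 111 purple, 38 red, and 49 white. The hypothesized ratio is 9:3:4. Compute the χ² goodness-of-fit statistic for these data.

Total ratio parts = 16. Expected numbers out of 198:
  purple: 198 × 9/16 = 111.375
  red: 198 × 3/16 = 37.125
  white: 198 × 4/16 = 49.5
χ² = Σ (O − E)² / E
  purple: (111 − 111.375)² / 111.375 = 0.0013
  red: (38 − 37.125)² / 37.125 = 0.0206
  white: (49 − 49.5)² / 49.5 = 0.0051
χ² = 0.0013 + 0.0206 + 0.0051 = 0.027

0.027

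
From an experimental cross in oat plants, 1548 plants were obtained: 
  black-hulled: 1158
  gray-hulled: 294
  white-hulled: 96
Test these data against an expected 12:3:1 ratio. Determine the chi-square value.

0.062

Expected counts for N = 1548 under a 12:3:1 ratio (total parts = 16):
  black-hulled: 1548 × 12/16 = 1161
  gray-hulled: 1548 × 3/16 = 290.25
  white-hulled: 1548 × 1/16 = 96.75
χ² = Σ (O − E)² / E
  black-hulled: (1158 − 1161)² / 1161 = 0.0078
  gray-hulled: (294 − 290.25)² / 290.25 = 0.0484
  white-hulled: (96 − 96.75)² / 96.75 = 0.0058
χ² = 0.0078 + 0.0484 + 0.0058 = 0.062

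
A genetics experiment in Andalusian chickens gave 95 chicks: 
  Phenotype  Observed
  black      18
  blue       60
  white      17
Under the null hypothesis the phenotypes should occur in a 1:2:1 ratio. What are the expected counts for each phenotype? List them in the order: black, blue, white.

Expected counts for N = 95 under a 1:2:1 ratio (total parts = 4):
  black: 95 × 1/4 = 23.75
  blue: 95 × 2/4 = 47.5
  white: 95 × 1/4 = 23.75

23.75, 47.5, 23.75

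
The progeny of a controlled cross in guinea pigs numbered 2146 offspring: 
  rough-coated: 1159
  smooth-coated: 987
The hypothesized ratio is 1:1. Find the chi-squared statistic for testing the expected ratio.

13.786

Expected counts for N = 2146 under a 1:1 ratio (total parts = 2):
  rough-coated: 2146 × 1/2 = 1073
  smooth-coated: 2146 × 1/2 = 1073
χ² = Σ (O − E)² / E
  rough-coated: (1159 − 1073)² / 1073 = 6.8928
  smooth-coated: (987 − 1073)² / 1073 = 6.8928
χ² = 6.8928 + 6.8928 = 13.7856 ≈ 13.786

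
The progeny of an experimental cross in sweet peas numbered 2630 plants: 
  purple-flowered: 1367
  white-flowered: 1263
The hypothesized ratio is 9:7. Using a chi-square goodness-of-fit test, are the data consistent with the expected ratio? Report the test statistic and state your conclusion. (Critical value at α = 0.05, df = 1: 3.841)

Total ratio parts = 16. Expected numbers out of 2630:
  purple-flowered: 2630 × 9/16 = 1479.375
  white-flowered: 2630 × 7/16 = 1150.625
χ² = Σ (O − E)² / E
  purple-flowered: (1367 − 1479.375)² / 1479.375 = 8.5361
  white-flowered: (1263 − 1150.625)² / 1150.625 = 10.9750
χ² = 8.5361 + 10.9750 = 19.5111 ≈ 19.511
Degrees of freedom = 2 − 1 = 1; critical value at α = 0.05 is 3.841.
Since 19.511 > 3.841, we reject the null hypothesis — the data do not fit the 9:7 ratio.

19.511; not consistent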